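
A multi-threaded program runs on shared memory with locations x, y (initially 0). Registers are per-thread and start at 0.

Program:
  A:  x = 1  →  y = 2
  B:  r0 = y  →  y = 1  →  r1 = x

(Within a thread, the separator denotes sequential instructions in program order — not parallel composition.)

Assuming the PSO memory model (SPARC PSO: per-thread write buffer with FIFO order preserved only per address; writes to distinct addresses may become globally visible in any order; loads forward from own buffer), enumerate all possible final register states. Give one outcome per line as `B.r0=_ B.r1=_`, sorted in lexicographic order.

outcome vector order: (B.r0,B.r1)
|PSO outcomes| = 4

B.r0=0 B.r1=0
B.r0=0 B.r1=1
B.r0=2 B.r1=0
B.r0=2 B.r1=1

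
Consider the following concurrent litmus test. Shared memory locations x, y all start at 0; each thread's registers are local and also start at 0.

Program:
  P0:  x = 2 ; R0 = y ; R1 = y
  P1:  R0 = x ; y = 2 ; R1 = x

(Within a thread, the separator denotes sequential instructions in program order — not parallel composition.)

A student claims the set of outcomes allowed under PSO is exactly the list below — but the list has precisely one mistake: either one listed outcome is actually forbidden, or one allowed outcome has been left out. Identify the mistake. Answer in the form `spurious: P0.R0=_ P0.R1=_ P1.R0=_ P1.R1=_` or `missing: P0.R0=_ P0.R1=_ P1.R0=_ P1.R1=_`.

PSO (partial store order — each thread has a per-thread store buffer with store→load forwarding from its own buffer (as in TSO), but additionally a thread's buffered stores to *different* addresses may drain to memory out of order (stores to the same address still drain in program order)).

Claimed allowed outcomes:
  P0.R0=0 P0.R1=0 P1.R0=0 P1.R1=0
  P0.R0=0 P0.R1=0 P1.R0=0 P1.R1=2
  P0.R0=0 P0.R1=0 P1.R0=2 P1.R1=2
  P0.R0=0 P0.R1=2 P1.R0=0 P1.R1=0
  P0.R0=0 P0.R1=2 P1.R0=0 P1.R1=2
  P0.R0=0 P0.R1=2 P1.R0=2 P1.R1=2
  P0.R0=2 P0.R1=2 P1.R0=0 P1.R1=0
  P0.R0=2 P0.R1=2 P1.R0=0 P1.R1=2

missing: P0.R0=2 P0.R1=2 P1.R0=2 P1.R1=2

outcome vector order: (P0.R0,P0.R1,P1.R0,P1.R1)
PSO (9): <0 0 0 0>; <0 0 0 2>; <0 0 2 2>; <0 2 0 0>; <0 2 0 2>; <0 2 2 2>; <2 2 0 0>; <2 2 0 2>; <2 2 2 2>
PSO∖claimed = {<2 2 2 2>}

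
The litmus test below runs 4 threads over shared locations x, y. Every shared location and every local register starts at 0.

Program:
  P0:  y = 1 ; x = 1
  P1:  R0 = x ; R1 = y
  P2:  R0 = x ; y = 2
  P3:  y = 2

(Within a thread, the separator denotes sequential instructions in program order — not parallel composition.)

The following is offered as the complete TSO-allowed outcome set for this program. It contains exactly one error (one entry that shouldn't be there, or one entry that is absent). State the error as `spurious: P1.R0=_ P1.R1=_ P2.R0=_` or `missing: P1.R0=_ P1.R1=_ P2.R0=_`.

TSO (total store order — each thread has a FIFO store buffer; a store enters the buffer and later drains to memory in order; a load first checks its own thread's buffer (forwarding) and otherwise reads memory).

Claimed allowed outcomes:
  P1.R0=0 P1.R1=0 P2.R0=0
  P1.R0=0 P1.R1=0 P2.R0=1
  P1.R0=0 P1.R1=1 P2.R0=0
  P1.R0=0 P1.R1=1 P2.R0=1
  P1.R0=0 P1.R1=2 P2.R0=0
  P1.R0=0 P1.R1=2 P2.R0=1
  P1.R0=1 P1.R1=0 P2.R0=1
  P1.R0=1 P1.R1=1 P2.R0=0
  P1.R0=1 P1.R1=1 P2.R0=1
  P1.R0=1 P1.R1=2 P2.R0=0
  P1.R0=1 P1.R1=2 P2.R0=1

outcome vector order: (P1.R0,P1.R1,P2.R0)
TSO: 10 outcomes — {<0 0 0> <0 0 1> <0 1 0> <0 1 1> <0 2 0> <0 2 1> <1 1 0> <1 1 1> <1 2 0> <1 2 1>}
claimed∖TSO = {<1 0 1>}

spurious: P1.R0=1 P1.R1=0 P2.R0=1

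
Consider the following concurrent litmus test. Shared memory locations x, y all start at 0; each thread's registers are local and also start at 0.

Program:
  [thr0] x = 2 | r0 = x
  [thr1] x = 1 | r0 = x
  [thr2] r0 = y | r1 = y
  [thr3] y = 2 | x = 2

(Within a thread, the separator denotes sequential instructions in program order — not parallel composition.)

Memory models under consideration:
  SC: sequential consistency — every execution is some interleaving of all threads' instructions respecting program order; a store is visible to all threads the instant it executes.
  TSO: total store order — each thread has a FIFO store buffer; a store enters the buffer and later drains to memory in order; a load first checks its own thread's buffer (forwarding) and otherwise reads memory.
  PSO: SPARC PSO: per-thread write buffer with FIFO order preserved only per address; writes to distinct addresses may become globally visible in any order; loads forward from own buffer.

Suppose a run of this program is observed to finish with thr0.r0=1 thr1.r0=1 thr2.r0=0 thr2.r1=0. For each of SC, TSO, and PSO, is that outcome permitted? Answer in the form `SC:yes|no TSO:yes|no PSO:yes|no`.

SC:yes TSO:yes PSO:yes

outcome vector order: (thr0.r0,thr1.r0,thr2.r0,thr2.r1)
SC (12): <1 1 0 0>; <1 1 0 2>; <1 1 2 2>; <1 2 0 0>; <1 2 0 2>; <1 2 2 2>; <2 1 0 0>; <2 1 0 2>; <2 1 2 2>; <2 2 0 0>; <2 2 0 2>; <2 2 2 2>
TSO (12): <1 1 0 0>; <1 1 0 2>; <1 1 2 2>; <1 2 0 0>; <1 2 0 2>; <1 2 2 2>; <2 1 0 0>; <2 1 0 2>; <2 1 2 2>; <2 2 0 0>; <2 2 0 2>; <2 2 2 2>
PSO (12): <1 1 0 0>; <1 1 0 2>; <1 1 2 2>; <1 2 0 0>; <1 2 0 2>; <1 2 2 2>; <2 1 0 0>; <2 1 0 2>; <2 1 2 2>; <2 2 0 0>; <2 2 0 2>; <2 2 2 2>
target <1 1 0 0> ∈ {SC,TSO,PSO}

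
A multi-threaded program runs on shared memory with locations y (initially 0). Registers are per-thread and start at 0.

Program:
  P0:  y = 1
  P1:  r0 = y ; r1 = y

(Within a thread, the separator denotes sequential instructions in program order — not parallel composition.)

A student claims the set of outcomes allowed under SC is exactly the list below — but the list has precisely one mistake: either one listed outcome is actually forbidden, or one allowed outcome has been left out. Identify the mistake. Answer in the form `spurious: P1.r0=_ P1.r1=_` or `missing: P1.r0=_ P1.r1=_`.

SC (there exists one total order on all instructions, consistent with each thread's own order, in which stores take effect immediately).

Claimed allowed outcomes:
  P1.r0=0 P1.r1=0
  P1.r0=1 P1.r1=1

missing: P1.r0=0 P1.r1=1

outcome vector order: (P1.r0,P1.r1)
SC (3): 0/0; 0/1; 1/1
SC∖claimed = {0/1}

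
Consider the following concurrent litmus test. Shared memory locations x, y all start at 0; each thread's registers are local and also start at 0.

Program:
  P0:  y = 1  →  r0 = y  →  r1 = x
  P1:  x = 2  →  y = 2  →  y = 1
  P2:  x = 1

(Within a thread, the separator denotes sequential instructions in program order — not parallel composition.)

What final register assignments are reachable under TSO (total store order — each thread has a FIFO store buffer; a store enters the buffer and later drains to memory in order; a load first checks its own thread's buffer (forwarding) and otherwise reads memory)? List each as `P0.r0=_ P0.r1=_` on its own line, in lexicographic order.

outcome vector order: (P0.r0,P0.r1)
|TSO outcomes| = 5

P0.r0=1 P0.r1=0
P0.r0=1 P0.r1=1
P0.r0=1 P0.r1=2
P0.r0=2 P0.r1=1
P0.r0=2 P0.r1=2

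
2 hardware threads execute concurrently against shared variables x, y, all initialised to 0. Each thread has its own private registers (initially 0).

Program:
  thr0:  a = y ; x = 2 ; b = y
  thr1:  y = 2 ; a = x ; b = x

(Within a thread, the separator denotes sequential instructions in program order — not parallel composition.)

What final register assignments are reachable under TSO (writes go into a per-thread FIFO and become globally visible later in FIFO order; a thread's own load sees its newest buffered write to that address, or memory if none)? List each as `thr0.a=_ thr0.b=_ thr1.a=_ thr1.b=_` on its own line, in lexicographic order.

outcome vector order: (thr0.a,thr0.b,thr1.a,thr1.b)
|TSO outcomes| = 9

thr0.a=0 thr0.b=0 thr1.a=0 thr1.b=0
thr0.a=0 thr0.b=0 thr1.a=0 thr1.b=2
thr0.a=0 thr0.b=0 thr1.a=2 thr1.b=2
thr0.a=0 thr0.b=2 thr1.a=0 thr1.b=0
thr0.a=0 thr0.b=2 thr1.a=0 thr1.b=2
thr0.a=0 thr0.b=2 thr1.a=2 thr1.b=2
thr0.a=2 thr0.b=2 thr1.a=0 thr1.b=0
thr0.a=2 thr0.b=2 thr1.a=0 thr1.b=2
thr0.a=2 thr0.b=2 thr1.a=2 thr1.b=2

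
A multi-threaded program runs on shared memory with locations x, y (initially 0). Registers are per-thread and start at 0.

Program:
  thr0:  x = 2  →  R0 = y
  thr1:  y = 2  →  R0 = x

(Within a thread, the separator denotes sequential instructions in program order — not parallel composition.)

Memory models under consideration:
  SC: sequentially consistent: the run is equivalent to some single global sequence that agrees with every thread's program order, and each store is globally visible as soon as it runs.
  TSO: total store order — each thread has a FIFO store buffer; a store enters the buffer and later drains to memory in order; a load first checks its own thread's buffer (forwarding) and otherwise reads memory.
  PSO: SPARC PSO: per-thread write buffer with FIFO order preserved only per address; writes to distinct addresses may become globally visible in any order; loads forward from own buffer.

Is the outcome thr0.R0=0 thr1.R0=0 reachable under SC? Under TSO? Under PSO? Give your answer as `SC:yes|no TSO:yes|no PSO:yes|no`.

outcome vector order: (thr0.R0,thr1.R0)
SC: 3 outcomes — {0/2 2/0 2/2}
TSO: 4 outcomes — {0/0 0/2 2/0 2/2}
PSO: 4 outcomes — {0/0 0/2 2/0 2/2}
target 0/0 ∈ {TSO,PSO}

SC:no TSO:yes PSO:yes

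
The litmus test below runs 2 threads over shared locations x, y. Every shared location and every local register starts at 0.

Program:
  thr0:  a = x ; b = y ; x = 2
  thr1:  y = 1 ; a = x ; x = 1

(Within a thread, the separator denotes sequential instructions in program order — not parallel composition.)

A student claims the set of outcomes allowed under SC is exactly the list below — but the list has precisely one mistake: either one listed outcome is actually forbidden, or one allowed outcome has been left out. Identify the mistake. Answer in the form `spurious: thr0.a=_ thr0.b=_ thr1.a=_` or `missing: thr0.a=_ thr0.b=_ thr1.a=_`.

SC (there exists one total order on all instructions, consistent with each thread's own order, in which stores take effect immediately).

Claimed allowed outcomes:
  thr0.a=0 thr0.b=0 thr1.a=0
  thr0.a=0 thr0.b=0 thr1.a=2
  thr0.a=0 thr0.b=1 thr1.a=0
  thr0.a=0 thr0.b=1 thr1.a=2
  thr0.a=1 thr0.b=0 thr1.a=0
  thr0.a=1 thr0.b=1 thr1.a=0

outcome vector order: (thr0.a,thr0.b,thr1.a)
under SC → (0,0,0) (0,0,2) (0,1,0) (0,1,2) (1,1,0)
claimed∖SC = {(1,0,0)}

spurious: thr0.a=1 thr0.b=0 thr1.a=0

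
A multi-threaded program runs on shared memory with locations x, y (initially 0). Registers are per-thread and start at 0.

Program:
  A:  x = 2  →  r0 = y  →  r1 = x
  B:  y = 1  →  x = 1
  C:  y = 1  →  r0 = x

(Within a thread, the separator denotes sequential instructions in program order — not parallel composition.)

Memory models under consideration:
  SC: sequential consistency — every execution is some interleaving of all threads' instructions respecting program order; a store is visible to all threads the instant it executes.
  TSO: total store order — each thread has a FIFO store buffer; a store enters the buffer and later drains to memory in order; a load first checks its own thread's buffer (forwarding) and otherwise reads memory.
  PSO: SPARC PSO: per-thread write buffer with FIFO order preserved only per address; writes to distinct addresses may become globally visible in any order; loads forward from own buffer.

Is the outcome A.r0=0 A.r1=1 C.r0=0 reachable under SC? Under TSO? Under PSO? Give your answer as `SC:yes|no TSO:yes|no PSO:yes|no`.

outcome vector order: (A.r0,A.r1,C.r0)
SC: 10 outcomes — {0/1/1; 0/1/2; 0/2/1; 0/2/2; 1/1/0; 1/1/1; 1/1/2; 1/2/0; 1/2/1; 1/2/2}
TSO: 12 outcomes — {0/1/0; 0/1/1; 0/1/2; 0/2/0; 0/2/1; 0/2/2; 1/1/0; 1/1/1; 1/1/2; 1/2/0; 1/2/1; 1/2/2}
PSO: 12 outcomes — {0/1/0; 0/1/1; 0/1/2; 0/2/0; 0/2/1; 0/2/2; 1/1/0; 1/1/1; 1/1/2; 1/2/0; 1/2/1; 1/2/2}
target 0/1/0 ∈ {TSO,PSO}

SC:no TSO:yes PSO:yes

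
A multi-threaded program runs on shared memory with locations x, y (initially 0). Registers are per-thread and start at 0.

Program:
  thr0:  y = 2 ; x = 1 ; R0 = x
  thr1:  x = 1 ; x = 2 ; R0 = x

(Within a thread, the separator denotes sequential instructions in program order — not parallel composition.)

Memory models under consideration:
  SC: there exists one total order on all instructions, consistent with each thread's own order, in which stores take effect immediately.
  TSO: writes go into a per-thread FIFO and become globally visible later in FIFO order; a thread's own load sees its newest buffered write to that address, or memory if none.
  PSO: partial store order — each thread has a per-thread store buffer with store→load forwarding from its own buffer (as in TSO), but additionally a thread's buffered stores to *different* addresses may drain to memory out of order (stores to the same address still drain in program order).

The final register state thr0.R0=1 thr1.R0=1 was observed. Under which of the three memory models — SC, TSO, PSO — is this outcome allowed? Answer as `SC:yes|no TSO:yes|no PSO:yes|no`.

SC:yes TSO:yes PSO:yes

outcome vector order: (thr0.R0,thr1.R0)
[SC] allowed = {11, 12, 22}
[TSO] allowed = {11, 12, 22}
[PSO] allowed = {11, 12, 22}
target 11 ∈ {SC,TSO,PSO}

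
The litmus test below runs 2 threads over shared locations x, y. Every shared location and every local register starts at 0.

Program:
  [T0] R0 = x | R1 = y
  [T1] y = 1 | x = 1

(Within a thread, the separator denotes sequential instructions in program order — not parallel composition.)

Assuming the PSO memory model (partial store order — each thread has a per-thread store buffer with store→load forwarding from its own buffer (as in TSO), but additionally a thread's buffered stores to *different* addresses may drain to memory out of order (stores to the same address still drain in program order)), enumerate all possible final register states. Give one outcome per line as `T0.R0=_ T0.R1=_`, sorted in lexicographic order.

T0.R0=0 T0.R1=0
T0.R0=0 T0.R1=1
T0.R0=1 T0.R1=0
T0.R0=1 T0.R1=1

outcome vector order: (T0.R0,T0.R1)
|PSO outcomes| = 4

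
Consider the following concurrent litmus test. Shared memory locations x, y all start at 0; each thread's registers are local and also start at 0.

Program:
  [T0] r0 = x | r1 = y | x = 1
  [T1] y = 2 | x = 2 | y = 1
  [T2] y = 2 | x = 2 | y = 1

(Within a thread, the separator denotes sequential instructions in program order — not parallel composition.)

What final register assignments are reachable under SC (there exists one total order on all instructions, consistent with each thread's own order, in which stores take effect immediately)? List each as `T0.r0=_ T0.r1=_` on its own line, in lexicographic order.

outcome vector order: (T0.r0,T0.r1)
|SC outcomes| = 5

T0.r0=0 T0.r1=0
T0.r0=0 T0.r1=1
T0.r0=0 T0.r1=2
T0.r0=2 T0.r1=1
T0.r0=2 T0.r1=2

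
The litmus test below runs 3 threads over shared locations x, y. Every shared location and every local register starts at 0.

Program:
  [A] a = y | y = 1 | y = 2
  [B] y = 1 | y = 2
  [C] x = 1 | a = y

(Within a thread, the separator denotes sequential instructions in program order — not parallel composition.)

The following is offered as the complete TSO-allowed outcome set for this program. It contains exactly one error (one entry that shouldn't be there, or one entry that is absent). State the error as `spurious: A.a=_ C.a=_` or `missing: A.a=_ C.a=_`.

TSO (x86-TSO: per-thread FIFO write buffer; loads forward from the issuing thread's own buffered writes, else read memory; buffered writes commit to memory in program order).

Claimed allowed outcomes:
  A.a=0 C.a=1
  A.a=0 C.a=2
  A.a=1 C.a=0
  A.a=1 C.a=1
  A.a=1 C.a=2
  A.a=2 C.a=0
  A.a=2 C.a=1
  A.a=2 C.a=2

missing: A.a=0 C.a=0

outcome vector order: (A.a,C.a)
TSO (9): <0 0> <0 1> <0 2> <1 0> <1 1> <1 2> <2 0> <2 1> <2 2>
TSO∖claimed = {<0 0>}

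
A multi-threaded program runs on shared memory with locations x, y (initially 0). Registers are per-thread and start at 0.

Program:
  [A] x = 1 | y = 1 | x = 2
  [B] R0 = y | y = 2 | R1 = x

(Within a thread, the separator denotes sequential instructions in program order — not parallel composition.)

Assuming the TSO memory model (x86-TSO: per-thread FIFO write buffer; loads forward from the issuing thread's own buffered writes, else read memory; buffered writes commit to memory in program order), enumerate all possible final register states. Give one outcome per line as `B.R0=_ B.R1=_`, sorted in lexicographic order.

outcome vector order: (B.R0,B.R1)
|TSO outcomes| = 5

B.R0=0 B.R1=0
B.R0=0 B.R1=1
B.R0=0 B.R1=2
B.R0=1 B.R1=1
B.R0=1 B.R1=2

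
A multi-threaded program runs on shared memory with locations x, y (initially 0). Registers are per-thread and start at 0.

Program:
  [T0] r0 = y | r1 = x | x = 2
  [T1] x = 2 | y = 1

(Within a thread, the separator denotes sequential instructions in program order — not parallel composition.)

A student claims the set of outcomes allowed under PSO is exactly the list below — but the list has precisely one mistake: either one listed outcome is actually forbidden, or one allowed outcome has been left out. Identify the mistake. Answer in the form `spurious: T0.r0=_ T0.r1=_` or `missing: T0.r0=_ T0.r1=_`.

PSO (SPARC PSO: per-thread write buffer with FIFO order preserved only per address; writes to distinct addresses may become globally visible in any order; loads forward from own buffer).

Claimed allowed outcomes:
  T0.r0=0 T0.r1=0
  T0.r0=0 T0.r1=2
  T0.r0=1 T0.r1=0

outcome vector order: (T0.r0,T0.r1)
PSO (4): <0 0> <0 2> <1 0> <1 2>
PSO∖claimed = {<1 2>}

missing: T0.r0=1 T0.r1=2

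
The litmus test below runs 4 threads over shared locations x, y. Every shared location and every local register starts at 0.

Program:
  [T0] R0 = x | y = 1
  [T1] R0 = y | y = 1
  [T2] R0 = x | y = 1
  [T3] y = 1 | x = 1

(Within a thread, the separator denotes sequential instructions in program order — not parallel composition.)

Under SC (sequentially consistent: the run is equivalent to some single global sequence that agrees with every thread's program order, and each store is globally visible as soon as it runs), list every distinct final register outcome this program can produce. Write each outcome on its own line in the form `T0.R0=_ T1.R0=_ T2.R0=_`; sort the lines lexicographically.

outcome vector order: (T0.R0,T1.R0,T2.R0)
|SC outcomes| = 8

T0.R0=0 T1.R0=0 T2.R0=0
T0.R0=0 T1.R0=0 T2.R0=1
T0.R0=0 T1.R0=1 T2.R0=0
T0.R0=0 T1.R0=1 T2.R0=1
T0.R0=1 T1.R0=0 T2.R0=0
T0.R0=1 T1.R0=0 T2.R0=1
T0.R0=1 T1.R0=1 T2.R0=0
T0.R0=1 T1.R0=1 T2.R0=1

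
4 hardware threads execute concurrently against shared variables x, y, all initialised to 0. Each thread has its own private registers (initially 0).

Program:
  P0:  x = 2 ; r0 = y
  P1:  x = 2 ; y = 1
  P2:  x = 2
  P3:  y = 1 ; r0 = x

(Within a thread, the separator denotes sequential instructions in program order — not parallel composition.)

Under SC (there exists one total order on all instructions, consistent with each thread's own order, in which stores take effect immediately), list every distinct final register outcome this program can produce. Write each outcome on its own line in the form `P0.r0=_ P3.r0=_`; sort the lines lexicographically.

P0.r0=0 P3.r0=2
P0.r0=1 P3.r0=0
P0.r0=1 P3.r0=2

outcome vector order: (P0.r0,P3.r0)
|SC outcomes| = 3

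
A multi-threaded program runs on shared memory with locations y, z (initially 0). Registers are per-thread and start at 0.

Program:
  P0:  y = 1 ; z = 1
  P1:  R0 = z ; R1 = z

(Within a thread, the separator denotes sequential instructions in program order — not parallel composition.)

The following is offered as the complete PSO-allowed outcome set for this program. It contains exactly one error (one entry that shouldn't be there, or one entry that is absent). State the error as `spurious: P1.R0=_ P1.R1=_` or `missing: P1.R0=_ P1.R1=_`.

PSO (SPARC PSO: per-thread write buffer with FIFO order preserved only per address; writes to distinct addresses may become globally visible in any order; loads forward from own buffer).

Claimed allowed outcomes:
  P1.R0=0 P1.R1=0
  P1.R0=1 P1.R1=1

missing: P1.R0=0 P1.R1=1

outcome vector order: (P1.R0,P1.R1)
PSO: 3 outcomes — {0/0 0/1 1/1}
PSO∖claimed = {0/1}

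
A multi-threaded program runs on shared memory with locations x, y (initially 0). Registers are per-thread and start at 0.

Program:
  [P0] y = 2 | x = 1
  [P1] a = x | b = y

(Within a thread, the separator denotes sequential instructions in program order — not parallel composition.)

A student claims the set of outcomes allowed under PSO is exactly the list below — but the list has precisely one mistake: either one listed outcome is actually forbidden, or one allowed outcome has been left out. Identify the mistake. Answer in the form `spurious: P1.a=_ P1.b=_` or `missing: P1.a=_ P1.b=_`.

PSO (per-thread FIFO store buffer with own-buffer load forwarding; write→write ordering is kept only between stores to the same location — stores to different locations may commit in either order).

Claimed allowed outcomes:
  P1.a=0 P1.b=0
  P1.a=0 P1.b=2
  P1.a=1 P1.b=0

missing: P1.a=1 P1.b=2

outcome vector order: (P1.a,P1.b)
PSO: 4 outcomes — {(0,0); (0,2); (1,0); (1,2)}
PSO∖claimed = {(1,2)}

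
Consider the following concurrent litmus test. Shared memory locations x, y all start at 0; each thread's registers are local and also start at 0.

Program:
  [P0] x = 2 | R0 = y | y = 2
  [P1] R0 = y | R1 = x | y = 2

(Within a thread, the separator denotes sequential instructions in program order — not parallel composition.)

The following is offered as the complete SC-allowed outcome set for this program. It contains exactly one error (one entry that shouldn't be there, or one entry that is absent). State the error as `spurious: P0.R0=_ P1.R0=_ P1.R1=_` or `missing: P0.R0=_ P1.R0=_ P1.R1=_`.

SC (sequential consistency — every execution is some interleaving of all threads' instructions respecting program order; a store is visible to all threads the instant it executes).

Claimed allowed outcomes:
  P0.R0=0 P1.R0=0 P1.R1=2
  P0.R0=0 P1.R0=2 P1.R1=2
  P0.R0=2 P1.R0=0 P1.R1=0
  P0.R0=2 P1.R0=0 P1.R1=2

outcome vector order: (P0.R0,P1.R0,P1.R1)
under SC → 0/0/0 0/0/2 0/2/2 2/0/0 2/0/2
SC∖claimed = {0/0/0}

missing: P0.R0=0 P1.R0=0 P1.R1=0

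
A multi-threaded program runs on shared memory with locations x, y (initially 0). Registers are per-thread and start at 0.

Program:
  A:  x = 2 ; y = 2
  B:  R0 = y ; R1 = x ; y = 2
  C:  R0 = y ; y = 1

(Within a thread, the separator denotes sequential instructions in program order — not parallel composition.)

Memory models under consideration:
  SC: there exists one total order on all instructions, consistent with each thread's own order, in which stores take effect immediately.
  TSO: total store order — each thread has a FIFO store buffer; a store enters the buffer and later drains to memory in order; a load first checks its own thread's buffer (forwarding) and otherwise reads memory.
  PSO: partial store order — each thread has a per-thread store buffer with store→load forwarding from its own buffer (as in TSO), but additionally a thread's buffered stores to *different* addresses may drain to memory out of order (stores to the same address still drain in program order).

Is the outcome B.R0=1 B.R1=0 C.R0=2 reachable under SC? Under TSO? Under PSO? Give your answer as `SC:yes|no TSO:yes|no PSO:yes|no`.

outcome vector order: (B.R0,B.R1,C.R0)
under SC → <0 0 0>, <0 0 2>, <0 2 0>, <0 2 2>, <1 0 0>, <1 2 0>, <1 2 2>, <2 2 0>, <2 2 2>
under TSO → <0 0 0>, <0 0 2>, <0 2 0>, <0 2 2>, <1 0 0>, <1 2 0>, <1 2 2>, <2 2 0>, <2 2 2>
under PSO → <0 0 0>, <0 0 2>, <0 2 0>, <0 2 2>, <1 0 0>, <1 0 2>, <1 2 0>, <1 2 2>, <2 0 0>, <2 0 2>, <2 2 0>, <2 2 2>
target <1 0 2> ∈ {PSO}

SC:no TSO:no PSO:yes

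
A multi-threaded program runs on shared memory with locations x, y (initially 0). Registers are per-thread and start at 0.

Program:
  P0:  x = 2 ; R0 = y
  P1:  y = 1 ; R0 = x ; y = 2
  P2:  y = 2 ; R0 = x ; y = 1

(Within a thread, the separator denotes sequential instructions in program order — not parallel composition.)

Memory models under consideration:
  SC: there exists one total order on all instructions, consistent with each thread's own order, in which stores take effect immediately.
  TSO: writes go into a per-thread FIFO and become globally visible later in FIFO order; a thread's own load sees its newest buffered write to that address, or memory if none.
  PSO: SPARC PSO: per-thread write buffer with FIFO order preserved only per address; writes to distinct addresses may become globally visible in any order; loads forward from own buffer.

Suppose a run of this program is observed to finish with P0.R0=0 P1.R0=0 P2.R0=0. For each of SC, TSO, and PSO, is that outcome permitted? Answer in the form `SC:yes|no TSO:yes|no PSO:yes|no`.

outcome vector order: (P0.R0,P1.R0,P2.R0)
[SC] allowed = {0/2/2; 1/0/0; 1/0/2; 1/2/0; 1/2/2; 2/0/0; 2/0/2; 2/2/0; 2/2/2}
[TSO] allowed = {0/0/0; 0/0/2; 0/2/0; 0/2/2; 1/0/0; 1/0/2; 1/2/0; 1/2/2; 2/0/0; 2/0/2; 2/2/0; 2/2/2}
[PSO] allowed = {0/0/0; 0/0/2; 0/2/0; 0/2/2; 1/0/0; 1/0/2; 1/2/0; 1/2/2; 2/0/0; 2/0/2; 2/2/0; 2/2/2}
target 0/0/0 ∈ {TSO,PSO}

SC:no TSO:yes PSO:yes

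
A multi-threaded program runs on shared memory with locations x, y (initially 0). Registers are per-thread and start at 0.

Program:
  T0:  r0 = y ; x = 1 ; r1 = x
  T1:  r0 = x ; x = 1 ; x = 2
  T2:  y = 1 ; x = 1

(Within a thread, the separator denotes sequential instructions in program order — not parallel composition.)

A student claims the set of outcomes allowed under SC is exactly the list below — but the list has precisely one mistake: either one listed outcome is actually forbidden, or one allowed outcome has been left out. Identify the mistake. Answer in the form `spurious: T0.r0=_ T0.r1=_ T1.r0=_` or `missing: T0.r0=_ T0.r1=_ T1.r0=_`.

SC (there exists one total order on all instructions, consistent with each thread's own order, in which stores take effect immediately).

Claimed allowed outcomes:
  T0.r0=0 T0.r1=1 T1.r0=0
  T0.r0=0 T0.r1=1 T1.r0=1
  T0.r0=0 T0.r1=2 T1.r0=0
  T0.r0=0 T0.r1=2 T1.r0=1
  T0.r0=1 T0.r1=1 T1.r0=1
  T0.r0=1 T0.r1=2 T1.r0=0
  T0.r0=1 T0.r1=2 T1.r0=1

outcome vector order: (T0.r0,T0.r1,T1.r0)
SC: 8 outcomes — {010; 011; 020; 021; 110; 111; 120; 121}
SC∖claimed = {110}

missing: T0.r0=1 T0.r1=1 T1.r0=0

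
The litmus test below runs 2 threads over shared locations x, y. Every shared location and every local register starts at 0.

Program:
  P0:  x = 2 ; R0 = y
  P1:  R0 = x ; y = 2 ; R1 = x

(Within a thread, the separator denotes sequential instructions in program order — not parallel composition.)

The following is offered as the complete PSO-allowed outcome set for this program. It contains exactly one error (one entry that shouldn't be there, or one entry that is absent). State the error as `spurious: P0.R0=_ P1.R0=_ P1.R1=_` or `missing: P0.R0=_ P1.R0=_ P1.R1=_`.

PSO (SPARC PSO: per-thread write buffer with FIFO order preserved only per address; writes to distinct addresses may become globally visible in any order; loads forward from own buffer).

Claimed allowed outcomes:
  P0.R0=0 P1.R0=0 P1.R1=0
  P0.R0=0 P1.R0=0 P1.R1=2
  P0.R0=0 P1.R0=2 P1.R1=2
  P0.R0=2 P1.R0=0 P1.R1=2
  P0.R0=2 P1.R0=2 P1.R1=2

outcome vector order: (P0.R0,P1.R0,P1.R1)
PSO: 6 outcomes — {(0,0,0), (0,0,2), (0,2,2), (2,0,0), (2,0,2), (2,2,2)}
PSO∖claimed = {(2,0,0)}

missing: P0.R0=2 P1.R0=0 P1.R1=0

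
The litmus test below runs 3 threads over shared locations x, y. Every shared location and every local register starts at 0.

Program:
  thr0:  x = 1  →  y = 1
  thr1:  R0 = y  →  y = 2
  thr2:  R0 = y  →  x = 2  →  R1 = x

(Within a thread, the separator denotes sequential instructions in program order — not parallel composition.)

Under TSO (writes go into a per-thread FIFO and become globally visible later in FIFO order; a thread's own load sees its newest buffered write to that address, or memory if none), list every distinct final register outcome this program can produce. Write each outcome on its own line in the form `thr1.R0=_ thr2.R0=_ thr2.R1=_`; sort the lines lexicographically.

thr1.R0=0 thr2.R0=0 thr2.R1=1
thr1.R0=0 thr2.R0=0 thr2.R1=2
thr1.R0=0 thr2.R0=1 thr2.R1=2
thr1.R0=0 thr2.R0=2 thr2.R1=1
thr1.R0=0 thr2.R0=2 thr2.R1=2
thr1.R0=1 thr2.R0=0 thr2.R1=1
thr1.R0=1 thr2.R0=0 thr2.R1=2
thr1.R0=1 thr2.R0=1 thr2.R1=2
thr1.R0=1 thr2.R0=2 thr2.R1=2

outcome vector order: (thr1.R0,thr2.R0,thr2.R1)
|TSO outcomes| = 9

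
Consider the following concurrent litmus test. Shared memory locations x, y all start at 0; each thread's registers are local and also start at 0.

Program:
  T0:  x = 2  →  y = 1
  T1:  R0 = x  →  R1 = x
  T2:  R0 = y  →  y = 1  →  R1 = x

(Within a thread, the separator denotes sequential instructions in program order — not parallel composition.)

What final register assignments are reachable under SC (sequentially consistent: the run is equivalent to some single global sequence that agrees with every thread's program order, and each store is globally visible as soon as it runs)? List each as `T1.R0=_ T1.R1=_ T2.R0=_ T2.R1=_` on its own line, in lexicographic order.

outcome vector order: (T1.R0,T1.R1,T2.R0,T2.R1)
|SC outcomes| = 9

T1.R0=0 T1.R1=0 T2.R0=0 T2.R1=0
T1.R0=0 T1.R1=0 T2.R0=0 T2.R1=2
T1.R0=0 T1.R1=0 T2.R0=1 T2.R1=2
T1.R0=0 T1.R1=2 T2.R0=0 T2.R1=0
T1.R0=0 T1.R1=2 T2.R0=0 T2.R1=2
T1.R0=0 T1.R1=2 T2.R0=1 T2.R1=2
T1.R0=2 T1.R1=2 T2.R0=0 T2.R1=0
T1.R0=2 T1.R1=2 T2.R0=0 T2.R1=2
T1.R0=2 T1.R1=2 T2.R0=1 T2.R1=2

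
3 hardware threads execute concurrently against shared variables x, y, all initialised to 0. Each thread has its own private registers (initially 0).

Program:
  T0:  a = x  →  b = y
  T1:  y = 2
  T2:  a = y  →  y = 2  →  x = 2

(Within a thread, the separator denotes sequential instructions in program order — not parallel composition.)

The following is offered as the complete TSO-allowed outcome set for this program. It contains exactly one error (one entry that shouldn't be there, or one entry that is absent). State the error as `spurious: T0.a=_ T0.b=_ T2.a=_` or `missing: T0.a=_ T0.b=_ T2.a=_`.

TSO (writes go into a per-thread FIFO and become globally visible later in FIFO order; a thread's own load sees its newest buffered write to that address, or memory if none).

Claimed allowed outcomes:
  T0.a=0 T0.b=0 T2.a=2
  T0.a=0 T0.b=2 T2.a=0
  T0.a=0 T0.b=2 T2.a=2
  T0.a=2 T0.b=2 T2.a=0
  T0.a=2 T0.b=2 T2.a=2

outcome vector order: (T0.a,T0.b,T2.a)
TSO (6): <0 0 0>; <0 0 2>; <0 2 0>; <0 2 2>; <2 2 0>; <2 2 2>
TSO∖claimed = {<0 0 0>}

missing: T0.a=0 T0.b=0 T2.a=0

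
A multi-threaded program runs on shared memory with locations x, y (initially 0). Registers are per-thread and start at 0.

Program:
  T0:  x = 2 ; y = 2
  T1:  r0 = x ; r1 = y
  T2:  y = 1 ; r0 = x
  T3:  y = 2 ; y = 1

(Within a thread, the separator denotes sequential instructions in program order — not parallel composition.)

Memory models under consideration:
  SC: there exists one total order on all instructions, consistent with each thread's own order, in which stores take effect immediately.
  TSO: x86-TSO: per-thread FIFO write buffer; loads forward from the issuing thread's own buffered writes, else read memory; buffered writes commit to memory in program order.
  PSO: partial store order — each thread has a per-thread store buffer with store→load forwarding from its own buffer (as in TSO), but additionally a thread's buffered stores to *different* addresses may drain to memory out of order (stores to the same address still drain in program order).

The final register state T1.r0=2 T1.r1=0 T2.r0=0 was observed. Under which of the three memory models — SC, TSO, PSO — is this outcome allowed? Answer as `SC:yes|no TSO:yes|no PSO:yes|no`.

outcome vector order: (T1.r0,T1.r1,T2.r0)
under SC → <0 0 0>, <0 0 2>, <0 1 0>, <0 1 2>, <0 2 0>, <0 2 2>, <2 0 2>, <2 1 0>, <2 1 2>, <2 2 0>, <2 2 2>
under TSO → <0 0 0>, <0 0 2>, <0 1 0>, <0 1 2>, <0 2 0>, <0 2 2>, <2 0 0>, <2 0 2>, <2 1 0>, <2 1 2>, <2 2 0>, <2 2 2>
under PSO → <0 0 0>, <0 0 2>, <0 1 0>, <0 1 2>, <0 2 0>, <0 2 2>, <2 0 0>, <2 0 2>, <2 1 0>, <2 1 2>, <2 2 0>, <2 2 2>
target <2 0 0> ∈ {TSO,PSO}

SC:no TSO:yes PSO:yes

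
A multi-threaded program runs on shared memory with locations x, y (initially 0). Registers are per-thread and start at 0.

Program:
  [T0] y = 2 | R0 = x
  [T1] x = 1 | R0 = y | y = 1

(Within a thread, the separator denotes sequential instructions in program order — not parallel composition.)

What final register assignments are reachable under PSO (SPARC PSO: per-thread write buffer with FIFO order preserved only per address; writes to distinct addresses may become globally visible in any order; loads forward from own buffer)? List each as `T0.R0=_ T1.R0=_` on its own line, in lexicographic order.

outcome vector order: (T0.R0,T1.R0)
|PSO outcomes| = 4

T0.R0=0 T1.R0=0
T0.R0=0 T1.R0=2
T0.R0=1 T1.R0=0
T0.R0=1 T1.R0=2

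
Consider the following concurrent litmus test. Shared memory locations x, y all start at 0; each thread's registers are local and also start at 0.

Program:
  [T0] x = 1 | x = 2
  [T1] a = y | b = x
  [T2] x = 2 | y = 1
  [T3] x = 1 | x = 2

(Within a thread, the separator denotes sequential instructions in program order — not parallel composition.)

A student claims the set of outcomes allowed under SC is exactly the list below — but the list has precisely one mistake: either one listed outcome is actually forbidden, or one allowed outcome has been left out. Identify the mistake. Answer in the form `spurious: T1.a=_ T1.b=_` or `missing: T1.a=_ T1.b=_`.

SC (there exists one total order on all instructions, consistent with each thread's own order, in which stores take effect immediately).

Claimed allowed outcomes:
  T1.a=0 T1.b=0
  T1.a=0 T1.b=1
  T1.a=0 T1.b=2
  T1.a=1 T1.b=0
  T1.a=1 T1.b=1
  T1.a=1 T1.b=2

spurious: T1.a=1 T1.b=0

outcome vector order: (T1.a,T1.b)
SC: 5 outcomes — {<0 0>, <0 1>, <0 2>, <1 1>, <1 2>}
claimed∖SC = {<1 0>}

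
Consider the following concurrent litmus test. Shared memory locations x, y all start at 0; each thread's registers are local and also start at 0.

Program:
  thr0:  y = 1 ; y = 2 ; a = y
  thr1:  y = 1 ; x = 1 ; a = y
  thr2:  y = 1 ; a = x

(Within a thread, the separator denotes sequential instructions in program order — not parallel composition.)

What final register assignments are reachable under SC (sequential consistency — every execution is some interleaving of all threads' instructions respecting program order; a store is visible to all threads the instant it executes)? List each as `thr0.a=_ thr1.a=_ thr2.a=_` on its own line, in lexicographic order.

outcome vector order: (thr0.a,thr1.a,thr2.a)
|SC outcomes| = 7

thr0.a=1 thr1.a=1 thr2.a=0
thr0.a=1 thr1.a=1 thr2.a=1
thr0.a=1 thr1.a=2 thr2.a=1
thr0.a=2 thr1.a=1 thr2.a=0
thr0.a=2 thr1.a=1 thr2.a=1
thr0.a=2 thr1.a=2 thr2.a=0
thr0.a=2 thr1.a=2 thr2.a=1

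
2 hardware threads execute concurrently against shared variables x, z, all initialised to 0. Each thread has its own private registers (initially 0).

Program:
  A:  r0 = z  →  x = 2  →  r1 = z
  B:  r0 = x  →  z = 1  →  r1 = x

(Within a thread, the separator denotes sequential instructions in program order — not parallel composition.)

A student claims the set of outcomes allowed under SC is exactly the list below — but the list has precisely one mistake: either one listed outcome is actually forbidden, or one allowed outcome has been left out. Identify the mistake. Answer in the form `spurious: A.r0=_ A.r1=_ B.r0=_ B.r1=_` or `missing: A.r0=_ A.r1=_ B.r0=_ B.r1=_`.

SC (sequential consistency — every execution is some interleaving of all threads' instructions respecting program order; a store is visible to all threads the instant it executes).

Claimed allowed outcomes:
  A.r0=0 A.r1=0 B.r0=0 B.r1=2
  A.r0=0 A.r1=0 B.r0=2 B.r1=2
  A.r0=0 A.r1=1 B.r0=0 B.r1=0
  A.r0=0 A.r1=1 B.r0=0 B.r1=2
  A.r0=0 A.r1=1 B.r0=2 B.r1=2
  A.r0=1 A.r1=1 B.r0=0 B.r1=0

outcome vector order: (A.r0,A.r1,B.r0,B.r1)
under SC → <0 0 0 2>; <0 0 2 2>; <0 1 0 0>; <0 1 0 2>; <0 1 2 2>; <1 1 0 0>; <1 1 0 2>
SC∖claimed = {<1 1 0 2>}

missing: A.r0=1 A.r1=1 B.r0=0 B.r1=2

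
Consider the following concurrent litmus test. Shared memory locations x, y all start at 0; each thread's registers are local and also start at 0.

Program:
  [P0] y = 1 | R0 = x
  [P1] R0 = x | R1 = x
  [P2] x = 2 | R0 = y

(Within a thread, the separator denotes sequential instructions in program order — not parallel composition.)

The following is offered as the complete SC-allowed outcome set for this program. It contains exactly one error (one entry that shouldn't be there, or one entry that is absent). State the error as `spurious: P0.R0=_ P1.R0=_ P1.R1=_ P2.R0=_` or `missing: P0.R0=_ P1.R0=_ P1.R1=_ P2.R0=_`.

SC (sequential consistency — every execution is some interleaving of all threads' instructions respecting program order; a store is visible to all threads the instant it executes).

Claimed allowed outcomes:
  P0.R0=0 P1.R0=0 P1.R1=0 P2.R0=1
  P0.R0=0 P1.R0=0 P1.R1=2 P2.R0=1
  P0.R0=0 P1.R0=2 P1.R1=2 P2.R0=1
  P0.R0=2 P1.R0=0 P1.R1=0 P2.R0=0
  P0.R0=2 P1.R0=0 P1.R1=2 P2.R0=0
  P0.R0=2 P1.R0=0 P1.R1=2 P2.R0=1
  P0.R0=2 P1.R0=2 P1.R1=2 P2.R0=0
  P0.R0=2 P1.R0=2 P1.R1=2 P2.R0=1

outcome vector order: (P0.R0,P1.R0,P1.R1,P2.R0)
[SC] allowed = {0/0/0/1 0/0/2/1 0/2/2/1 2/0/0/0 2/0/0/1 2/0/2/0 2/0/2/1 2/2/2/0 2/2/2/1}
SC∖claimed = {2/0/0/1}

missing: P0.R0=2 P1.R0=0 P1.R1=0 P2.R0=1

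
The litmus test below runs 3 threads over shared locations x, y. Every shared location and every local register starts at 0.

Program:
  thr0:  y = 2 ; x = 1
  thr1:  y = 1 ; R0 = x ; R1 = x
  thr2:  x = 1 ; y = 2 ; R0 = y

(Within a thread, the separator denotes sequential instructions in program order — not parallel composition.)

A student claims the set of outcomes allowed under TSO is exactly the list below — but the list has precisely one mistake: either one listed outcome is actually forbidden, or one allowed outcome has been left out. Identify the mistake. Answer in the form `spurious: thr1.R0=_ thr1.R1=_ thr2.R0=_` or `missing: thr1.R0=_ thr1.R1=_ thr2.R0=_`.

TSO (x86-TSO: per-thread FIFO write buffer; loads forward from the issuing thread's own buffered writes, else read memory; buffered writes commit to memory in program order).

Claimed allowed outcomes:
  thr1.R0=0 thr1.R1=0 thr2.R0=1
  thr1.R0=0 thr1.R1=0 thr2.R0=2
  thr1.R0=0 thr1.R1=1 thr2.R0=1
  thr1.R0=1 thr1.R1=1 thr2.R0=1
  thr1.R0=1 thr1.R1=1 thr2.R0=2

missing: thr1.R0=0 thr1.R1=1 thr2.R0=2

outcome vector order: (thr1.R0,thr1.R1,thr2.R0)
[TSO] allowed = {<0 0 1> <0 0 2> <0 1 1> <0 1 2> <1 1 1> <1 1 2>}
TSO∖claimed = {<0 1 2>}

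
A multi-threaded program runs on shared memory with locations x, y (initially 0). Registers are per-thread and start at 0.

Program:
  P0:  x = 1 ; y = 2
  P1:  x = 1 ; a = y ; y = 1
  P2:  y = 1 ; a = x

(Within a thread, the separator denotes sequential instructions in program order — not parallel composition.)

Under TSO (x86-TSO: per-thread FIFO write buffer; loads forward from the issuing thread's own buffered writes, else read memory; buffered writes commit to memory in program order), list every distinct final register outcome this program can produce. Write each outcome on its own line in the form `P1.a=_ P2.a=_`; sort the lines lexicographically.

P1.a=0 P2.a=0
P1.a=0 P2.a=1
P1.a=1 P2.a=0
P1.a=1 P2.a=1
P1.a=2 P2.a=0
P1.a=2 P2.a=1

outcome vector order: (P1.a,P2.a)
|TSO outcomes| = 6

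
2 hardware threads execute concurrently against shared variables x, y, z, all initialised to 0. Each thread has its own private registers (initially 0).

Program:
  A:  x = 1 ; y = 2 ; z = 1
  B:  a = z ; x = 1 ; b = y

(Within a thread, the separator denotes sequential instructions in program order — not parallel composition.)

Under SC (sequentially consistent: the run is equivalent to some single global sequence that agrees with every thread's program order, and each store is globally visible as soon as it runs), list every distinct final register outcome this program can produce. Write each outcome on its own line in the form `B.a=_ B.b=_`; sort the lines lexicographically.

outcome vector order: (B.a,B.b)
|SC outcomes| = 3

B.a=0 B.b=0
B.a=0 B.b=2
B.a=1 B.b=2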